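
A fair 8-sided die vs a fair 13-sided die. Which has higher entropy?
13-sided die

Both are uniform distributions; for uniform over n outcomes, H = log₂(n). H(8-sided) = log₂(8) = 3.000 bits and H(13-sided) = log₂(13) = 3.700 bits. More outcomes in a uniform distribution means higher entropy.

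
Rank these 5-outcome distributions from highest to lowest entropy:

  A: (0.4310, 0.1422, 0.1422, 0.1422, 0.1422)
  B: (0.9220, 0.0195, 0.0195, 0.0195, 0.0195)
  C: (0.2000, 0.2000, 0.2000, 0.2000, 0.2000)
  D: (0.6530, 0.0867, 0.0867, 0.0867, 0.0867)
C > A > D > B

Key insight: Entropy is maximized by uniform distributions and minimized by concentrated distributions.

Entropies:
  H(A) = 2.1242 bits
  H(B) = 0.5511 bits
  H(C) = 2.3219 bits
  H(D) = 1.6254 bits

Ranking: C > A > D > B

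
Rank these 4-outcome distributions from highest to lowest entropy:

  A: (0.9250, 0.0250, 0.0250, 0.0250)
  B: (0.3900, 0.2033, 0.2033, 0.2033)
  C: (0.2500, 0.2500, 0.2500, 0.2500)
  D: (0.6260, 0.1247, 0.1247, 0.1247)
C > B > D > A

Key insight: Entropy is maximized by uniform distributions and minimized by concentrated distributions.

Entropies:
  H(A) = 0.5032 bits
  H(B) = 1.9316 bits
  H(C) = 2.0000 bits
  H(D) = 1.5465 bits

Ranking: C > B > D > A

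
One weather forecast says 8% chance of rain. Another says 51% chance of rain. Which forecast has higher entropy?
51% forecast

Treat each forecast as a Bernoulli distribution. Binary entropy is maximized at p=0.5 and falls off symmetrically toward 0 or 1. The 51% forecast is closer to 50%, so it is more uncertain. H(8%) ≈ 0.402 bits, H(51%) ≈ 1.000 bits.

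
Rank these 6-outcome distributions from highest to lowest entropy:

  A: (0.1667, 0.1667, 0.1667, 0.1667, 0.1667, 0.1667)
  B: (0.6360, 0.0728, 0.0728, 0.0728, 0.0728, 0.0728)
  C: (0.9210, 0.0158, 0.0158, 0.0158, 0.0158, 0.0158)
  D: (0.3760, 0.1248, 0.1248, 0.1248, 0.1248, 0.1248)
A > D > B > C

Key insight: Entropy is maximized by uniform distributions and minimized by concentrated distributions.

Entropies:
  H(A) = 2.5850 bits
  H(B) = 1.7911 bits
  H(C) = 0.5821 bits
  H(D) = 2.4041 bits

Ranking: A > D > B > C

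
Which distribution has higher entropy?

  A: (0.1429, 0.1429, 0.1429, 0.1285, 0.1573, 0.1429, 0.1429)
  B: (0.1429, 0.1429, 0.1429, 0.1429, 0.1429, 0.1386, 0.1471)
B

Both distributions are close to uniform, making this a harder comparison.

H(A) = 2.8053 bits
H(B) = 2.8072 bits

The distribution closer to uniform has higher entropy.
Answer: B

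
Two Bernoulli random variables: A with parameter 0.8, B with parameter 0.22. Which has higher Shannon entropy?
B

For binary distributions, entropy is maximized at p=0.5 and decreases as p moves toward 0 or 1.

H(A) = H(0.8) = 0.7219 bits
H(B) = H(0.22) = 0.7602 bits

Distribution B (p=0.22) is closer to uniform (p=0.5), so it has higher entropy.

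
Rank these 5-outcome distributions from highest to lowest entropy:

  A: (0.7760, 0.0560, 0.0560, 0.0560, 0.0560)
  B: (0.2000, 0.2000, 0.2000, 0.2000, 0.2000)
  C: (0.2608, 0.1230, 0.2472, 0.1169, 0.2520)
B > C > A

Key insight: Entropy is maximized by uniform distributions and minimized by concentrated distributions.

- Uniform distributions have maximum entropy log₂(5) = 2.3219 bits
- The more "peaked" or concentrated a distribution, the lower its entropy

Entropies:
  H(A) = 1.2154 bits
  H(B) = 2.3219 bits
  H(C) = 2.2392 bits

Ranking: B > C > A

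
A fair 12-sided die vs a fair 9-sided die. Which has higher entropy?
12-sided die

Both are uniform distributions; for uniform over n outcomes, H = log₂(n). H(12-sided) = log₂(12) = 3.585 bits and H(9-sided) = log₂(9) = 3.170 bits. More outcomes in a uniform distribution means higher entropy.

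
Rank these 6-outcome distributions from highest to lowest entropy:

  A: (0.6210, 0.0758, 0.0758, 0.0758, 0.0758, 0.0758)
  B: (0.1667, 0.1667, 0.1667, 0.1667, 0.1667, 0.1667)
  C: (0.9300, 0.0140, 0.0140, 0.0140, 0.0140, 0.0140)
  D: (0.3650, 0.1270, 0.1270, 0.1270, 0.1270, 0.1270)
B > D > A > C

Key insight: Entropy is maximized by uniform distributions and minimized by concentrated distributions.

Entropies:
  H(A) = 1.8373 bits
  H(B) = 2.5850 bits
  H(C) = 0.5285 bits
  H(D) = 2.4212 bits

Ranking: B > D > A > C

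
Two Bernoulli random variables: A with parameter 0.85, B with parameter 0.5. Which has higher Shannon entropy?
B

For binary distributions, entropy is maximized at p=0.5 and decreases as p moves toward 0 or 1.

H(A) = H(0.85) = 0.6098 bits
H(B) = H(0.5) = 1.0000 bits

Distribution B (p=0.5) is closer to uniform (p=0.5), so it has higher entropy.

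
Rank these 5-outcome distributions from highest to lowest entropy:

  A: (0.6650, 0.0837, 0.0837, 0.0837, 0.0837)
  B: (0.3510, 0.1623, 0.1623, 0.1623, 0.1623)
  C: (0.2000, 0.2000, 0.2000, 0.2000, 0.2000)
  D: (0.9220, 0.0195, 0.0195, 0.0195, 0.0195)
C > B > A > D

Key insight: Entropy is maximized by uniform distributions and minimized by concentrated distributions.

Entropies:
  H(A) = 1.5900 bits
  H(B) = 2.2330 bits
  H(C) = 2.3219 bits
  H(D) = 0.5511 bits

Ranking: C > B > A > D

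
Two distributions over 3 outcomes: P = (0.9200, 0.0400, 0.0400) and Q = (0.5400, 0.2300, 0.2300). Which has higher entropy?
Q

P is highly concentrated on one outcome (92%), making it nearly deterministic. Q spreads its mass more evenly (max 54%). The more spread-out distribution has higher entropy: H(P) ≈ 0.482 bits, H(Q) ≈ 1.455 bits.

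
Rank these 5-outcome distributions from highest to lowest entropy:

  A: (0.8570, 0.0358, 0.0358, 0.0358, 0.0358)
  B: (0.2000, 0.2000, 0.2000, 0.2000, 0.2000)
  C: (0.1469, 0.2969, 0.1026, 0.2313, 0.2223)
B > C > A

Key insight: Entropy is maximized by uniform distributions and minimized by concentrated distributions.

- Uniform distributions have maximum entropy log₂(5) = 2.3219 bits
- The more "peaked" or concentrated a distribution, the lower its entropy

Entropies:
  H(A) = 0.8780 bits
  H(B) = 2.3219 bits
  H(C) = 2.2344 bits

Ranking: B > C > A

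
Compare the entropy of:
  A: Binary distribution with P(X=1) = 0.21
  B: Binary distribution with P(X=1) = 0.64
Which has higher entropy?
B

For binary distributions, entropy is maximized at p=0.5 and decreases as p moves toward 0 or 1.

H(A) = H(0.21) = 0.7415 bits
H(B) = H(0.64) = 0.9427 bits

Distribution B (p=0.64) is closer to uniform (p=0.5), so it has higher entropy.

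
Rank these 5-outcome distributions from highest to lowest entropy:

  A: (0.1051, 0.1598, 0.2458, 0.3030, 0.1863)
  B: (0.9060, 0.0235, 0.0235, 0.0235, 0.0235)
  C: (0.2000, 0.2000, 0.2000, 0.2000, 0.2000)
C > A > B

Key insight: Entropy is maximized by uniform distributions and minimized by concentrated distributions.

- Uniform distributions have maximum entropy log₂(5) = 2.3219 bits
- The more "peaked" or concentrated a distribution, the lower its entropy

Entropies:
  H(A) = 2.2356 bits
  H(B) = 0.6377 bits
  H(C) = 2.3219 bits

Ranking: C > A > B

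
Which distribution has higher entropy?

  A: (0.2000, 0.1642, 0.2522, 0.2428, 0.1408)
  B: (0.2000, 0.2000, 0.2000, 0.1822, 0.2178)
B

Both distributions are close to uniform, making this a harder comparison.

H(A) = 2.2876 bits
H(B) = 2.3196 bits

The distribution closer to uniform has higher entropy.
Answer: B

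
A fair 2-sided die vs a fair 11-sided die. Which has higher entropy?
11-sided die

Both are uniform distributions; for uniform over n outcomes, H = log₂(n). H(2-sided) = log₂(2) = 1.000 bits and H(11-sided) = log₂(11) = 3.459 bits. More outcomes in a uniform distribution means higher entropy.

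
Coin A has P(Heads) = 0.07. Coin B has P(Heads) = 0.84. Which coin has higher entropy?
B

For binary distributions, entropy is maximized at p=0.5 and decreases as p moves toward 0 or 1.

H(A) = H(0.07) = 0.3659 bits
H(B) = H(0.84) = 0.6343 bits

Distribution B (p=0.84) is closer to uniform (p=0.5), so it has higher entropy.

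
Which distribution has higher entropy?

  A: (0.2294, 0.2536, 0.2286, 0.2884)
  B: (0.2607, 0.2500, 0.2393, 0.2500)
B

Both distributions are close to uniform, making this a harder comparison.

H(A) = 1.9933 bits
H(B) = 1.9993 bits

The distribution closer to uniform has higher entropy.
Answer: B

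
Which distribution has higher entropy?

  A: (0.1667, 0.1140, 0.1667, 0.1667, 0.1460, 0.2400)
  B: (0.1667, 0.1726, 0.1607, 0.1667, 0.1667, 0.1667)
B

Both distributions are close to uniform, making this a harder comparison.

H(A) = 2.5490 bits
H(B) = 2.5847 bits

The distribution closer to uniform has higher entropy.
Answer: B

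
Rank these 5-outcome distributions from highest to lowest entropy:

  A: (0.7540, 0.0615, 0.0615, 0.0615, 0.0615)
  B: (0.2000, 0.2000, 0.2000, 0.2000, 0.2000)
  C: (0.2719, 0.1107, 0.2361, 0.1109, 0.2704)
B > C > A

Key insight: Entropy is maximized by uniform distributions and minimized by concentrated distributions.

- Uniform distributions have maximum entropy log₂(5) = 2.3219 bits
- The more "peaked" or concentrated a distribution, the lower its entropy

Entropies:
  H(A) = 1.2969 bits
  H(B) = 2.3219 bits
  H(C) = 2.2160 bits

Ranking: B > C > A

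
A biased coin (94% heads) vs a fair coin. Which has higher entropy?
Fair coin

The fair coin is uniform (p=0.5), maximizing binary entropy at 1 bit. The biased coin has H(0.94) ≈ 0.327 bits — its outcome is more predictable, so its entropy is lower.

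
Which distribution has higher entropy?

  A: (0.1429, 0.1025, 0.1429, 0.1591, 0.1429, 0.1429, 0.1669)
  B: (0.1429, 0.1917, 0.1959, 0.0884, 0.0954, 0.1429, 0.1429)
A

Both distributions are close to uniform, making this a harder comparison.

H(A) = 2.7942 bits
H(B) = 2.7535 bits

The distribution closer to uniform has higher entropy.
Answer: A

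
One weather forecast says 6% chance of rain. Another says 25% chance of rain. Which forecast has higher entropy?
25% forecast

Treat each forecast as a Bernoulli distribution. Binary entropy is maximized at p=0.5 and falls off symmetrically toward 0 or 1. The 25% forecast is closer to 50%, so it is more uncertain. H(6%) ≈ 0.327 bits, H(25%) ≈ 0.811 bits.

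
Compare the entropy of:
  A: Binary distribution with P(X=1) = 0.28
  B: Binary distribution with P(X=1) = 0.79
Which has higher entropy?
A

For binary distributions, entropy is maximized at p=0.5 and decreases as p moves toward 0 or 1.

H(A) = H(0.28) = 0.8555 bits
H(B) = H(0.79) = 0.7415 bits

Distribution A (p=0.28) is closer to uniform (p=0.5), so it has higher entropy.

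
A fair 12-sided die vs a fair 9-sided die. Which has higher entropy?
12-sided die

Both are uniform distributions; for uniform over n outcomes, H = log₂(n). H(12-sided) = log₂(12) = 3.585 bits and H(9-sided) = log₂(9) = 3.170 bits. More outcomes in a uniform distribution means higher entropy.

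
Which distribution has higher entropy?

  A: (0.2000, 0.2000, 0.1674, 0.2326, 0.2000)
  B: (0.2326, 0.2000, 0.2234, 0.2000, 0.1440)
A

Both distributions are close to uniform, making this a harder comparison.

H(A) = 2.3142 bits
H(B) = 2.3039 bits

The distribution closer to uniform has higher entropy.
Answer: A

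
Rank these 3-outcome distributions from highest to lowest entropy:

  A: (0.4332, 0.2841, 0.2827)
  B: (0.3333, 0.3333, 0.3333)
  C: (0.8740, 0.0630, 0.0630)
B > A > C

Key insight: Entropy is maximized by uniform distributions and minimized by concentrated distributions.

- Uniform distributions have maximum entropy log₂(3) = 1.5850 bits
- The more "peaked" or concentrated a distribution, the lower its entropy

Entropies:
  H(A) = 1.5539 bits
  H(B) = 1.5850 bits
  H(C) = 0.6724 bits

Ranking: B > A > C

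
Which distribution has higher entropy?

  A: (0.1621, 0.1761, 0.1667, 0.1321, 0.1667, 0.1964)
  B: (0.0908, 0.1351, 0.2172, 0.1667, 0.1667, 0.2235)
A

Both distributions are close to uniform, making this a harder comparison.

H(A) = 2.5753 bits
H(B) = 2.5278 bits

The distribution closer to uniform has higher entropy.
Answer: A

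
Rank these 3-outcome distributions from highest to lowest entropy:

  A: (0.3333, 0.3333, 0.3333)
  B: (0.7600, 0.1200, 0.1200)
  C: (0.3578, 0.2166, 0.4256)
A > C > B

Key insight: Entropy is maximized by uniform distributions and minimized by concentrated distributions.

- Uniform distributions have maximum entropy log₂(3) = 1.5850 bits
- The more "peaked" or concentrated a distribution, the lower its entropy

Entropies:
  H(A) = 1.5850 bits
  H(B) = 1.0350 bits
  H(C) = 1.5331 bits

Ranking: A > C > B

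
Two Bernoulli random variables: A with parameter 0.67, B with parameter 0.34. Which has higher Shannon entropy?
B

For binary distributions, entropy is maximized at p=0.5 and decreases as p moves toward 0 or 1.

H(A) = H(0.67) = 0.9149 bits
H(B) = H(0.34) = 0.9248 bits

Distribution B (p=0.34) is closer to uniform (p=0.5), so it has higher entropy.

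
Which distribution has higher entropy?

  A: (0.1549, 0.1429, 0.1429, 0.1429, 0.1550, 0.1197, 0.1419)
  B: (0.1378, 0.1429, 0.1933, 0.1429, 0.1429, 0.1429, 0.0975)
A

Both distributions are close to uniform, making this a harder comparison.

H(A) = 2.8030 bits
H(B) = 2.7840 bits

The distribution closer to uniform has higher entropy.
Answer: A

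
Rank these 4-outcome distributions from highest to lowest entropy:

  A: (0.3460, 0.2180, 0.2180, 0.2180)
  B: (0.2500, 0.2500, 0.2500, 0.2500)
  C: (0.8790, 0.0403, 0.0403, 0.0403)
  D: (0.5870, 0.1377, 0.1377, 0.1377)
B > A > D > C

Key insight: Entropy is maximized by uniform distributions and minimized by concentrated distributions.

Entropies:
  H(A) = 1.9670 bits
  H(B) = 2.0000 bits
  H(C) = 0.7240 bits
  H(D) = 1.6326 bits

Ranking: B > A > D > C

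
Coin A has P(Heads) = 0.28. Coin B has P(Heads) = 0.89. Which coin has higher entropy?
A

For binary distributions, entropy is maximized at p=0.5 and decreases as p moves toward 0 or 1.

H(A) = H(0.28) = 0.8555 bits
H(B) = H(0.89) = 0.4999 bits

Distribution A (p=0.28) is closer to uniform (p=0.5), so it has higher entropy.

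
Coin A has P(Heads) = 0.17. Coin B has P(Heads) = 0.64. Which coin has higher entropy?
B

For binary distributions, entropy is maximized at p=0.5 and decreases as p moves toward 0 or 1.

H(A) = H(0.17) = 0.6577 bits
H(B) = H(0.64) = 0.9427 bits

Distribution B (p=0.64) is closer to uniform (p=0.5), so it has higher entropy.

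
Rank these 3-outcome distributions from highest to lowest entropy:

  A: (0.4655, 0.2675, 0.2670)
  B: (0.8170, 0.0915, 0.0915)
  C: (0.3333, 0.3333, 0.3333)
C > A > B

Key insight: Entropy is maximized by uniform distributions and minimized by concentrated distributions.

- Uniform distributions have maximum entropy log₂(3) = 1.5850 bits
- The more "peaked" or concentrated a distribution, the lower its entropy

Entropies:
  H(A) = 1.5310 bits
  H(B) = 0.8696 bits
  H(C) = 1.5850 bits

Ranking: C > A > B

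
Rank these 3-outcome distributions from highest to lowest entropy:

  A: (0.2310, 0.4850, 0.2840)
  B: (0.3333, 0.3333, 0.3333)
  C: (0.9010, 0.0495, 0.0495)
B > A > C

Key insight: Entropy is maximized by uniform distributions and minimized by concentrated distributions.

- Uniform distributions have maximum entropy log₂(3) = 1.5850 bits
- The more "peaked" or concentrated a distribution, the lower its entropy

Entropies:
  H(A) = 1.5104 bits
  H(B) = 1.5850 bits
  H(C) = 0.5648 bits

Ranking: B > A > C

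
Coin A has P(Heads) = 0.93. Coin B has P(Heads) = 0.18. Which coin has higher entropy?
B

For binary distributions, entropy is maximized at p=0.5 and decreases as p moves toward 0 or 1.

H(A) = H(0.93) = 0.3659 bits
H(B) = H(0.18) = 0.6801 bits

Distribution B (p=0.18) is closer to uniform (p=0.5), so it has higher entropy.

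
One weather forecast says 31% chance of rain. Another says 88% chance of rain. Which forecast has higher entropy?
31% forecast

Treat each forecast as a Bernoulli distribution. Binary entropy is maximized at p=0.5 and falls off symmetrically toward 0 or 1. The 31% forecast is closer to 50%, so it is more uncertain. H(31%) ≈ 0.893 bits, H(88%) ≈ 0.529 bits.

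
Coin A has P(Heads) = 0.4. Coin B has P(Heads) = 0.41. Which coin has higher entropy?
B

For binary distributions, entropy is maximized at p=0.5 and decreases as p moves toward 0 or 1.

H(A) = H(0.4) = 0.9710 bits
H(B) = H(0.41) = 0.9765 bits

Distribution B (p=0.41) is closer to uniform (p=0.5), so it has higher entropy.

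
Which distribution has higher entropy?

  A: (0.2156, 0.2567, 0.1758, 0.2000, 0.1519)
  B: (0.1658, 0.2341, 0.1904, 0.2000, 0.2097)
B

Both distributions are close to uniform, making this a harder comparison.

H(A) = 2.2991 bits
H(B) = 2.3128 bits

The distribution closer to uniform has higher entropy.
Answer: B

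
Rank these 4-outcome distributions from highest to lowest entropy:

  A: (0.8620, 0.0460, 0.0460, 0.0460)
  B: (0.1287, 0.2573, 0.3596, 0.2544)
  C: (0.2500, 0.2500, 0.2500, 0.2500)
C > B > A

Key insight: Entropy is maximized by uniform distributions and minimized by concentrated distributions.

- Uniform distributions have maximum entropy log₂(4) = 2.0000 bits
- The more "peaked" or concentrated a distribution, the lower its entropy

Entropies:
  H(A) = 0.7977 bits
  H(B) = 1.9176 bits
  H(C) = 2.0000 bits

Ranking: C > B > A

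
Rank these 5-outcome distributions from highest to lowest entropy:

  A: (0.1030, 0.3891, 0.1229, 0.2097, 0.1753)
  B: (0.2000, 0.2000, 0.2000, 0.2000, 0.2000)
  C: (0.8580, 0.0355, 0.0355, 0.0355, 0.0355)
B > A > C

Key insight: Entropy is maximized by uniform distributions and minimized by concentrated distributions.

- Uniform distributions have maximum entropy log₂(5) = 2.3219 bits
- The more "peaked" or concentrated a distribution, the lower its entropy

Entropies:
  H(A) = 2.1523 bits
  H(B) = 2.3219 bits
  H(C) = 0.8735 bits

Ranking: B > A > C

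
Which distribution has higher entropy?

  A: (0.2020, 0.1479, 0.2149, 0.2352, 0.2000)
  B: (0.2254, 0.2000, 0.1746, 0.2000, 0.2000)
B

Both distributions are close to uniform, making this a harder comparison.

H(A) = 2.3061 bits
H(B) = 2.3173 bits

The distribution closer to uniform has higher entropy.
Answer: B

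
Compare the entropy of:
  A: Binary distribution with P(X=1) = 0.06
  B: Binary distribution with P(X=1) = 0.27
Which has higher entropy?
B

For binary distributions, entropy is maximized at p=0.5 and decreases as p moves toward 0 or 1.

H(A) = H(0.06) = 0.3274 bits
H(B) = H(0.27) = 0.8415 bits

Distribution B (p=0.27) is closer to uniform (p=0.5), so it has higher entropy.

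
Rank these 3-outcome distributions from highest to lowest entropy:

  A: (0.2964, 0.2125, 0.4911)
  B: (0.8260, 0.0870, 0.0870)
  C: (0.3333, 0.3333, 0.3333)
C > A > B

Key insight: Entropy is maximized by uniform distributions and minimized by concentrated distributions.

- Uniform distributions have maximum entropy log₂(3) = 1.5850 bits
- The more "peaked" or concentrated a distribution, the lower its entropy

Entropies:
  H(A) = 1.4986 bits
  H(B) = 0.8408 bits
  H(C) = 1.5850 bits

Ranking: C > A > B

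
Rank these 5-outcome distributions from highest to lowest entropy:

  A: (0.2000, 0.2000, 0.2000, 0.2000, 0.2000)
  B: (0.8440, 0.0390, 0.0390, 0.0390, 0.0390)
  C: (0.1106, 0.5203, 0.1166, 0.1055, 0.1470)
A > C > B

Key insight: Entropy is maximized by uniform distributions and minimized by concentrated distributions.

- Uniform distributions have maximum entropy log₂(5) = 2.3219 bits
- The more "peaked" or concentrated a distribution, the lower its entropy

Entropies:
  H(A) = 2.3219 bits
  H(B) = 0.9367 bits
  H(C) = 1.9523 bits

Ranking: A > C > B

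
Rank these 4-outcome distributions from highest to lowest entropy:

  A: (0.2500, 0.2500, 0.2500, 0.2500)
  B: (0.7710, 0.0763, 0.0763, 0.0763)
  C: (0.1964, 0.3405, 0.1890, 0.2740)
A > C > B

Key insight: Entropy is maximized by uniform distributions and minimized by concentrated distributions.

- Uniform distributions have maximum entropy log₂(4) = 2.0000 bits
- The more "peaked" or concentrated a distribution, the lower its entropy

Entropies:
  H(A) = 2.0000 bits
  H(B) = 1.1392 bits
  H(C) = 1.9565 bits

Ranking: A > C > B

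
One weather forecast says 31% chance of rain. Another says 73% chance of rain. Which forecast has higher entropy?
31% forecast

Treat each forecast as a Bernoulli distribution. Binary entropy is maximized at p=0.5 and falls off symmetrically toward 0 or 1. The 31% forecast is closer to 50%, so it is more uncertain. H(31%) ≈ 0.893 bits, H(73%) ≈ 0.841 bits.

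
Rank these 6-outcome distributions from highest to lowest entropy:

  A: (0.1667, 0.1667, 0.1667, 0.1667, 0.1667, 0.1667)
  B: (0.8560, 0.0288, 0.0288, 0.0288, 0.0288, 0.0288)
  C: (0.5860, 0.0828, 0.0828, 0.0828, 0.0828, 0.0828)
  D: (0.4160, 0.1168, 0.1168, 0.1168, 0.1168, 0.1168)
A > D > C > B

Key insight: Entropy is maximized by uniform distributions and minimized by concentrated distributions.

Entropies:
  H(A) = 2.5850 bits
  H(B) = 0.9290 bits
  H(C) = 1.9398 bits
  H(D) = 2.3355 bits

Ranking: A > D > C > B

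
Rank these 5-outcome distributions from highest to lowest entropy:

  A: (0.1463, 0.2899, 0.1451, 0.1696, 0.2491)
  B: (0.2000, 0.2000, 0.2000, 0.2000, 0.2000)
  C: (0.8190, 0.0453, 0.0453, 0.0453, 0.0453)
B > A > C

Key insight: Entropy is maximized by uniform distributions and minimized by concentrated distributions.

- Uniform distributions have maximum entropy log₂(5) = 2.3219 bits
- The more "peaked" or concentrated a distribution, the lower its entropy

Entropies:
  H(A) = 2.2613 bits
  H(B) = 2.3219 bits
  H(C) = 1.0443 bits

Ranking: B > A > C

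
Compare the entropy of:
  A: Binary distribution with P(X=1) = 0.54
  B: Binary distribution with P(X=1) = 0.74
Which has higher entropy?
A

For binary distributions, entropy is maximized at p=0.5 and decreases as p moves toward 0 or 1.

H(A) = H(0.54) = 0.9954 bits
H(B) = H(0.74) = 0.8267 bits

Distribution A (p=0.54) is closer to uniform (p=0.5), so it has higher entropy.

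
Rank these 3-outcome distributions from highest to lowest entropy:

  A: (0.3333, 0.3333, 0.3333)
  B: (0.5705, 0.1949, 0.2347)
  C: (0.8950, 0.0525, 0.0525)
A > B > C

Key insight: Entropy is maximized by uniform distributions and minimized by concentrated distributions.

- Uniform distributions have maximum entropy log₂(3) = 1.5850 bits
- The more "peaked" or concentrated a distribution, the lower its entropy

Entropies:
  H(A) = 1.5850 bits
  H(B) = 1.4125 bits
  H(C) = 0.5896 bits

Ranking: A > B > C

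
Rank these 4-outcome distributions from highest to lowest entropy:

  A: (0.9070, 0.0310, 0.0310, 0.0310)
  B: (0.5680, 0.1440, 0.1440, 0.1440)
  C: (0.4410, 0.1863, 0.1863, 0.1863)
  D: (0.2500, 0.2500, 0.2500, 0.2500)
D > C > B > A

Key insight: Entropy is maximized by uniform distributions and minimized by concentrated distributions.

Entropies:
  H(A) = 0.5938 bits
  H(B) = 1.6713 bits
  H(C) = 1.8759 bits
  H(D) = 2.0000 bits

Ranking: D > C > B > A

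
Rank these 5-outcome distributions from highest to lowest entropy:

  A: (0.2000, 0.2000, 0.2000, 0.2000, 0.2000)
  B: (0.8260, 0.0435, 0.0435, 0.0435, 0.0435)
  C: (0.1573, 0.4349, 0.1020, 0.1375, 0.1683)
A > C > B

Key insight: Entropy is maximized by uniform distributions and minimized by concentrated distributions.

- Uniform distributions have maximum entropy log₂(5) = 2.3219 bits
- The more "peaked" or concentrated a distribution, the lower its entropy

Entropies:
  H(A) = 2.3219 bits
  H(B) = 1.0148 bits
  H(C) = 2.1043 bits

Ranking: A > C > B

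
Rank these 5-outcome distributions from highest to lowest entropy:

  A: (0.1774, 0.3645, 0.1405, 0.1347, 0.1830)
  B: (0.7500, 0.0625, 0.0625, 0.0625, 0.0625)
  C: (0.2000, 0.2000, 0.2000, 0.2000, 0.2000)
C > A > B

Key insight: Entropy is maximized by uniform distributions and minimized by concentrated distributions.

- Uniform distributions have maximum entropy log₂(5) = 2.3219 bits
- The more "peaked" or concentrated a distribution, the lower its entropy

Entropies:
  H(A) = 2.2090 bits
  H(B) = 1.3113 bits
  H(C) = 2.3219 bits

Ranking: C > A > B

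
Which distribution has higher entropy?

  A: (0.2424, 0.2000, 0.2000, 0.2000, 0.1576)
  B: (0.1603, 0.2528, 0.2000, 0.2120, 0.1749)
A

Both distributions are close to uniform, making this a harder comparison.

H(A) = 2.3088 bits
H(B) = 2.3037 bits

The distribution closer to uniform has higher entropy.
Answer: A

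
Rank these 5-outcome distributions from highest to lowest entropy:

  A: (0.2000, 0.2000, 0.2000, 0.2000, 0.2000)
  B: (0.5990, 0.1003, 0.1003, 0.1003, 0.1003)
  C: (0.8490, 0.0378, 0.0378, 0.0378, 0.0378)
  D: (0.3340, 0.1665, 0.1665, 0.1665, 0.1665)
A > D > B > C

Key insight: Entropy is maximized by uniform distributions and minimized by concentrated distributions.

Entropies:
  H(A) = 2.3219 bits
  H(B) = 1.7735 bits
  H(C) = 0.9143 bits
  H(D) = 2.2510 bits

Ranking: A > D > B > C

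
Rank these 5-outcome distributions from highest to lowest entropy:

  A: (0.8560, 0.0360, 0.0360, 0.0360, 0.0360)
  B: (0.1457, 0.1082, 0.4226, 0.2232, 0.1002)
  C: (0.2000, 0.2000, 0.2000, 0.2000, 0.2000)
C > B > A

Key insight: Entropy is maximized by uniform distributions and minimized by concentrated distributions.

- Uniform distributions have maximum entropy log₂(5) = 2.3219 bits
- The more "peaked" or concentrated a distribution, the lower its entropy

Entropies:
  H(A) = 0.8826 bits
  H(B) = 2.0928 bits
  H(C) = 2.3219 bits

Ranking: C > B > A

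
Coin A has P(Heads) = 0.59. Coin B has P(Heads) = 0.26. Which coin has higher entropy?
A

For binary distributions, entropy is maximized at p=0.5 and decreases as p moves toward 0 or 1.

H(A) = H(0.59) = 0.9765 bits
H(B) = H(0.26) = 0.8267 bits

Distribution A (p=0.59) is closer to uniform (p=0.5), so it has higher entropy.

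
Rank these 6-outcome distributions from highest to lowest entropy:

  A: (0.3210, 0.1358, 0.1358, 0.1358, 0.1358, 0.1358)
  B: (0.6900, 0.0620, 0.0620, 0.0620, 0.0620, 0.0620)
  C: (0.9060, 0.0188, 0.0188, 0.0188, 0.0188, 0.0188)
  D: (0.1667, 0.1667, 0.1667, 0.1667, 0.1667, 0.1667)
D > A > B > C

Key insight: Entropy is maximized by uniform distributions and minimized by concentrated distributions.

Entropies:
  H(A) = 2.4821 bits
  H(B) = 1.6130 bits
  H(C) = 0.6679 bits
  H(D) = 2.5850 bits

Ranking: D > A > B > C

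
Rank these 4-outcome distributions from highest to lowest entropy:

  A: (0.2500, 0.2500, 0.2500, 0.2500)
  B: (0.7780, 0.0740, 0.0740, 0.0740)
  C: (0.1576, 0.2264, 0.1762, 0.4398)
A > C > B

Key insight: Entropy is maximized by uniform distributions and minimized by concentrated distributions.

- Uniform distributions have maximum entropy log₂(4) = 2.0000 bits
- The more "peaked" or concentrated a distribution, the lower its entropy

Entropies:
  H(A) = 2.0000 bits
  H(B) = 1.1157 bits
  H(C) = 1.8678 bits

Ranking: A > C > B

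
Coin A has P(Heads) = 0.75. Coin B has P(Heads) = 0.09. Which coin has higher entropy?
A

For binary distributions, entropy is maximized at p=0.5 and decreases as p moves toward 0 or 1.

H(A) = H(0.75) = 0.8113 bits
H(B) = H(0.09) = 0.4365 bits

Distribution A (p=0.75) is closer to uniform (p=0.5), so it has higher entropy.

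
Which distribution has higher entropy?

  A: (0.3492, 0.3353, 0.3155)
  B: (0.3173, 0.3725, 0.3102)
A

Both distributions are close to uniform, making this a harder comparison.

H(A) = 1.5837 bits
H(B) = 1.5800 bits

The distribution closer to uniform has higher entropy.
Answer: A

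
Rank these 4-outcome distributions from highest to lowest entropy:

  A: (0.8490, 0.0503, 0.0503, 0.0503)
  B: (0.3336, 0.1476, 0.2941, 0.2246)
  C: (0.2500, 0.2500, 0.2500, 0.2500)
C > B > A

Key insight: Entropy is maximized by uniform distributions and minimized by concentrated distributions.

- Uniform distributions have maximum entropy log₂(4) = 2.0000 bits
- The more "peaked" or concentrated a distribution, the lower its entropy

Entropies:
  H(A) = 0.8517 bits
  H(B) = 1.9390 bits
  H(C) = 2.0000 bits

Ranking: C > B > A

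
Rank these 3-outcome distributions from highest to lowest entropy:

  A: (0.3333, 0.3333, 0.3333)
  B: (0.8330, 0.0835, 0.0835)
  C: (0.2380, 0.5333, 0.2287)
A > C > B

Key insight: Entropy is maximized by uniform distributions and minimized by concentrated distributions.

- Uniform distributions have maximum entropy log₂(3) = 1.5850 bits
- The more "peaked" or concentrated a distribution, the lower its entropy

Entropies:
  H(A) = 1.5850 bits
  H(B) = 0.8178 bits
  H(C) = 1.4633 bits

Ranking: A > C > B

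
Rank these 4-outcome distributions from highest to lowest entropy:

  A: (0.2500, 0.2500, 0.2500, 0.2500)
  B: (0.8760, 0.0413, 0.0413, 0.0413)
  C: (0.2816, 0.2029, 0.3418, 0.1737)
A > C > B

Key insight: Entropy is maximized by uniform distributions and minimized by concentrated distributions.

- Uniform distributions have maximum entropy log₂(4) = 2.0000 bits
- The more "peaked" or concentrated a distribution, the lower its entropy

Entropies:
  H(A) = 2.0000 bits
  H(B) = 0.7373 bits
  H(C) = 1.9498 bits

Ranking: A > C > B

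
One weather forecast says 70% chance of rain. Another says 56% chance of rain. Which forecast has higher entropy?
56% forecast

Treat each forecast as a Bernoulli distribution. Binary entropy is maximized at p=0.5 and falls off symmetrically toward 0 or 1. The 56% forecast is closer to 50%, so it is more uncertain. H(70%) ≈ 0.881 bits, H(56%) ≈ 0.990 bits.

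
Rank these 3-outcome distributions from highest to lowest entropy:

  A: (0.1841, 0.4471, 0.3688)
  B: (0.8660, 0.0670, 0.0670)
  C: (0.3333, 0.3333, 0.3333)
C > A > B

Key insight: Entropy is maximized by uniform distributions and minimized by concentrated distributions.

- Uniform distributions have maximum entropy log₂(3) = 1.5850 bits
- The more "peaked" or concentrated a distribution, the lower its entropy

Entropies:
  H(A) = 1.4994 bits
  H(B) = 0.7023 bits
  H(C) = 1.5850 bits

Ranking: C > A > B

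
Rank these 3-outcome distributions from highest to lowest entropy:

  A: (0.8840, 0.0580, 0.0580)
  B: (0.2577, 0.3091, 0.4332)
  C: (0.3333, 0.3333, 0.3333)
C > B > A

Key insight: Entropy is maximized by uniform distributions and minimized by concentrated distributions.

- Uniform distributions have maximum entropy log₂(3) = 1.5850 bits
- The more "peaked" or concentrated a distribution, the lower its entropy

Entropies:
  H(A) = 0.6338 bits
  H(B) = 1.5505 bits
  H(C) = 1.5850 bits

Ranking: C > B > A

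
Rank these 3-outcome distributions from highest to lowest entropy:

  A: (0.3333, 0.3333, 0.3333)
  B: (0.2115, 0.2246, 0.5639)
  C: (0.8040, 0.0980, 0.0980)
A > B > C

Key insight: Entropy is maximized by uniform distributions and minimized by concentrated distributions.

- Uniform distributions have maximum entropy log₂(3) = 1.5850 bits
- The more "peaked" or concentrated a distribution, the lower its entropy

Entropies:
  H(A) = 1.5850 bits
  H(B) = 1.4240 bits
  H(C) = 0.9099 bits

Ranking: A > B > C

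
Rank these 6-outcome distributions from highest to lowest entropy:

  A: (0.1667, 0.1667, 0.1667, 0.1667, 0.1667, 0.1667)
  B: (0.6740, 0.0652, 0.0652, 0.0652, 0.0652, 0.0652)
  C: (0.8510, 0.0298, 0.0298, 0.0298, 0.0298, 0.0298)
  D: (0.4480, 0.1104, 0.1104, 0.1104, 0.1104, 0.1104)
A > D > B > C

Key insight: Entropy is maximized by uniform distributions and minimized by concentrated distributions.

Entropies:
  H(A) = 2.5850 bits
  H(B) = 1.6677 bits
  H(C) = 0.9533 bits
  H(D) = 2.2739 bits

Ranking: A > D > B > C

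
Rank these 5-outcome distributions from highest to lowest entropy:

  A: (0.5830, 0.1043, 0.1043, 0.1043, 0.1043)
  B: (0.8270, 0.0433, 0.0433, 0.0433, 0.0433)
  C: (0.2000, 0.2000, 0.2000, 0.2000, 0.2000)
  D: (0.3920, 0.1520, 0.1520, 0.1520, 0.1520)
C > D > A > B

Key insight: Entropy is maximized by uniform distributions and minimized by concentrated distributions.

Entropies:
  H(A) = 1.8140 bits
  H(B) = 1.0105 bits
  H(C) = 2.3219 bits
  H(D) = 2.1821 bits

Ranking: C > D > A > B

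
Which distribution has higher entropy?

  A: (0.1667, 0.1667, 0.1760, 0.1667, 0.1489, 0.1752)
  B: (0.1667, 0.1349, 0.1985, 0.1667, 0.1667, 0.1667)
A

Both distributions are close to uniform, making this a harder comparison.

H(A) = 2.5829 bits
H(B) = 2.5762 bits

The distribution closer to uniform has higher entropy.
Answer: A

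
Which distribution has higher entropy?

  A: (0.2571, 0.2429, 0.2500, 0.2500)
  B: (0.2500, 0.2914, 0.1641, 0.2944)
A

Both distributions are close to uniform, making this a harder comparison.

H(A) = 1.9997 bits
H(B) = 1.9657 bits

The distribution closer to uniform has higher entropy.
Answer: A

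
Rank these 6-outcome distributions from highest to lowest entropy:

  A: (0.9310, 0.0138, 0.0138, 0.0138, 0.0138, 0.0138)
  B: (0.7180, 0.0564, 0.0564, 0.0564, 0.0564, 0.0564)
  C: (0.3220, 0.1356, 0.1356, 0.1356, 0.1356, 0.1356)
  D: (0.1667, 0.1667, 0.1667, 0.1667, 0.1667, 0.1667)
D > C > B > A

Key insight: Entropy is maximized by uniform distributions and minimized by concentrated distributions.

Entropies:
  H(A) = 0.5224 bits
  H(B) = 1.5129 bits
  H(C) = 2.4808 bits
  H(D) = 2.5850 bits

Ranking: D > C > B > A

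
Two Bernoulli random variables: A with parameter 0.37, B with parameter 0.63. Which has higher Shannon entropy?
Equal

For binary distributions, entropy is maximized at p=0.5 and decreases as p moves toward 0 or 1.

H(A) = H(0.37) = 0.9507 bits
H(B) = H(0.63) = 0.9507 bits

Both distributions are equally far from uniform (|0.37-0.5| = |0.63-0.5|), so they have the same entropy.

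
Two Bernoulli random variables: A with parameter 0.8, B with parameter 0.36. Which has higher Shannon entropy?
B

For binary distributions, entropy is maximized at p=0.5 and decreases as p moves toward 0 or 1.

H(A) = H(0.8) = 0.7219 bits
H(B) = H(0.36) = 0.9427 bits

Distribution B (p=0.36) is closer to uniform (p=0.5), so it has higher entropy.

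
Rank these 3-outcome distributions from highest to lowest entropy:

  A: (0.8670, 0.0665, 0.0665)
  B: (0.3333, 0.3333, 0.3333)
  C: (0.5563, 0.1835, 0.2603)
B > C > A

Key insight: Entropy is maximized by uniform distributions and minimized by concentrated distributions.

- Uniform distributions have maximum entropy log₂(3) = 1.5850 bits
- The more "peaked" or concentrated a distribution, the lower its entropy

Entropies:
  H(A) = 0.6986 bits
  H(B) = 1.5850 bits
  H(C) = 1.4249 bits

Ranking: B > C > A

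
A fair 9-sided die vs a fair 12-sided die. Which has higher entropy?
12-sided die

Both are uniform distributions; for uniform over n outcomes, H = log₂(n). H(9-sided) = log₂(9) = 3.170 bits and H(12-sided) = log₂(12) = 3.585 bits. More outcomes in a uniform distribution means higher entropy.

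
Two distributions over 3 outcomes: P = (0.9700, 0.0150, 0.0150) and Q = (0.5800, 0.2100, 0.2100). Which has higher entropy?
Q

P is highly concentrated on one outcome (97%), making it nearly deterministic. Q spreads its mass more evenly (max 58%). The more spread-out distribution has higher entropy: H(P) ≈ 0.224 bits, H(Q) ≈ 1.401 bits.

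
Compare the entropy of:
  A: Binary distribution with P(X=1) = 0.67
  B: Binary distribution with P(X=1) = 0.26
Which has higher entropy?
A

For binary distributions, entropy is maximized at p=0.5 and decreases as p moves toward 0 or 1.

H(A) = H(0.67) = 0.9149 bits
H(B) = H(0.26) = 0.8267 bits

Distribution A (p=0.67) is closer to uniform (p=0.5), so it has higher entropy.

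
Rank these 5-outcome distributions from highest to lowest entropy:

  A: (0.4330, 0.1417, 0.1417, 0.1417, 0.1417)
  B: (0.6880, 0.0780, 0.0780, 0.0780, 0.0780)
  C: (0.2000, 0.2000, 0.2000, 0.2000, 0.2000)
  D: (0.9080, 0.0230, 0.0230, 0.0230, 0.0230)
C > A > B > D

Key insight: Entropy is maximized by uniform distributions and minimized by concentrated distributions.

Entropies:
  H(A) = 2.1210 bits
  H(B) = 1.5195 bits
  H(C) = 2.3219 bits
  H(D) = 0.6271 bits

Ranking: C > A > B > D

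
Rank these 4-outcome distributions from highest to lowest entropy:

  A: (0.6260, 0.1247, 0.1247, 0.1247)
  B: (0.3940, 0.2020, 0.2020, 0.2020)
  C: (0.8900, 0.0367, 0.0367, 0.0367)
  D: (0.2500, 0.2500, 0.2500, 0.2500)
D > B > A > C

Key insight: Entropy is maximized by uniform distributions and minimized by concentrated distributions.

Entropies:
  H(A) = 1.5465 bits
  H(B) = 1.9278 bits
  H(C) = 0.6743 bits
  H(D) = 2.0000 bits

Ranking: D > B > A > C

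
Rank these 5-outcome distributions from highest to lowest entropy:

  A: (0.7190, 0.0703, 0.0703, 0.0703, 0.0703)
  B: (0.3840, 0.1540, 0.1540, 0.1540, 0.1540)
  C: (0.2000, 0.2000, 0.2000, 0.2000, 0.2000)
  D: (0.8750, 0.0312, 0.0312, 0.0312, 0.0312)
C > B > A > D

Key insight: Entropy is maximized by uniform distributions and minimized by concentrated distributions.

Entropies:
  H(A) = 1.4188 bits
  H(B) = 2.1928 bits
  H(C) = 2.3219 bits
  H(D) = 0.7936 bits

Ranking: C > B > A > D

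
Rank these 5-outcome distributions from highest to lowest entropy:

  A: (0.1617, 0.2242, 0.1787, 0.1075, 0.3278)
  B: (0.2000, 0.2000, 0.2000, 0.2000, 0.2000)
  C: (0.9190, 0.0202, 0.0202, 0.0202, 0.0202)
B > A > C

Key insight: Entropy is maximized by uniform distributions and minimized by concentrated distributions.

- Uniform distributions have maximum entropy log₂(5) = 2.3219 bits
- The more "peaked" or concentrated a distribution, the lower its entropy

Entropies:
  H(A) = 2.2261 bits
  H(B) = 2.3219 bits
  H(C) = 0.5677 bits

Ranking: B > A > C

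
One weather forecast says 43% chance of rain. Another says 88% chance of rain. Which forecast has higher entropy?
43% forecast

Treat each forecast as a Bernoulli distribution. Binary entropy is maximized at p=0.5 and falls off symmetrically toward 0 or 1. The 43% forecast is closer to 50%, so it is more uncertain. H(43%) ≈ 0.986 bits, H(88%) ≈ 0.529 bits.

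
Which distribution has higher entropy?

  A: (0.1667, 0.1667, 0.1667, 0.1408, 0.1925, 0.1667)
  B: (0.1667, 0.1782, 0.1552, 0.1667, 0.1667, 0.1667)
B

Both distributions are close to uniform, making this a harder comparison.

H(A) = 2.5792 bits
H(B) = 2.5838 bits

The distribution closer to uniform has higher entropy.
Answer: B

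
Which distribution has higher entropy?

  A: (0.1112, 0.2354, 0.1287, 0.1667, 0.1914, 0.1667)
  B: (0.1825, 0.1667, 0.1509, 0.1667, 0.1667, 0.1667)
B

Both distributions are close to uniform, making this a harder comparison.

H(A) = 2.5424 bits
H(B) = 2.5828 bits

The distribution closer to uniform has higher entropy.
Answer: B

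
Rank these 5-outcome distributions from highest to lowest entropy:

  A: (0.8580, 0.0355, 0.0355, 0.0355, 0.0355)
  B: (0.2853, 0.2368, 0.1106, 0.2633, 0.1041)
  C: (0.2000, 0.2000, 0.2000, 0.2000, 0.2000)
C > B > A

Key insight: Entropy is maximized by uniform distributions and minimized by concentrated distributions.

- Uniform distributions have maximum entropy log₂(5) = 2.3219 bits
- The more "peaked" or concentrated a distribution, the lower its entropy

Entropies:
  H(A) = 0.8735 bits
  H(B) = 2.2063 bits
  H(C) = 2.3219 bits

Ranking: C > B > A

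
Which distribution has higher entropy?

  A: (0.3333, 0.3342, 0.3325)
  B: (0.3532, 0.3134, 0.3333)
A

Both distributions are close to uniform, making this a harder comparison.

H(A) = 1.5850 bits
H(B) = 1.5832 bits

The distribution closer to uniform has higher entropy.
Answer: A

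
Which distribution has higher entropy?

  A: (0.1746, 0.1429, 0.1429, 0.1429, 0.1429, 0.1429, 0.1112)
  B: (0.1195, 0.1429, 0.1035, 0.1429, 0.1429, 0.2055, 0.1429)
A

Both distributions are close to uniform, making this a harder comparison.

H(A) = 2.7971 bits
H(B) = 2.7784 bits

The distribution closer to uniform has higher entropy.
Answer: A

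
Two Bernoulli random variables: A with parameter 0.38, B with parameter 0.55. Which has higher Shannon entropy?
B

For binary distributions, entropy is maximized at p=0.5 and decreases as p moves toward 0 or 1.

H(A) = H(0.38) = 0.9580 bits
H(B) = H(0.55) = 0.9928 bits

Distribution B (p=0.55) is closer to uniform (p=0.5), so it has higher entropy.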